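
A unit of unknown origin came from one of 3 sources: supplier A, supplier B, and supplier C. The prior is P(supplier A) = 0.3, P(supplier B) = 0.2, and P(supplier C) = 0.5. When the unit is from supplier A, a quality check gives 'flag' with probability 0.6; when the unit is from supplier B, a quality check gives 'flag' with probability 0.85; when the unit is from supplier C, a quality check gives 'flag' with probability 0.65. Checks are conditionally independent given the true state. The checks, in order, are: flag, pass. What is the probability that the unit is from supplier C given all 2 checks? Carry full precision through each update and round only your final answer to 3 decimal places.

0.538

After 'flag': normaliser = 0.6·0.3000 + 0.85·0.2000 + 0.65·0.5000; P(supplier A) ≈ 0.2667, P(supplier B) ≈ 0.2519, P(supplier C) ≈ 0.4815
After 'pass': normaliser = 0.4·0.2667 + 0.15·0.2519 + 0.35·0.4815; P(supplier A) ≈ 0.3408, P(supplier B) ≈ 0.1207, P(supplier C) ≈ 0.5385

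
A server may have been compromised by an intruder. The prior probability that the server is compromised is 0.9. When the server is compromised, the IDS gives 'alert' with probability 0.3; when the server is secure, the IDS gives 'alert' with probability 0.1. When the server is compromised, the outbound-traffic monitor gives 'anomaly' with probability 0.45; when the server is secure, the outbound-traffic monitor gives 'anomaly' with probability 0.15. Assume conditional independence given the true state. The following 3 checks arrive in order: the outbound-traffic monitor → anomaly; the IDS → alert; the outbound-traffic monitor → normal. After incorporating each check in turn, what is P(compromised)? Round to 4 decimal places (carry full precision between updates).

Each posterior becomes the prior for the next update.
After the outbound-traffic monitor='anomaly': P(compromised) = 0.45·0.9000 / (0.45·0.9000 + 0.15·0.1000) ≈ 0.9643
After the IDS='alert': P(compromised) = 0.3·0.9643 / (0.3·0.9643 + 0.1·0.0357) ≈ 0.9878
After the outbound-traffic monitor='normal': P(compromised) = 0.55·0.9878 / (0.55·0.9878 + 0.85·0.0122) ≈ 0.9813

0.9813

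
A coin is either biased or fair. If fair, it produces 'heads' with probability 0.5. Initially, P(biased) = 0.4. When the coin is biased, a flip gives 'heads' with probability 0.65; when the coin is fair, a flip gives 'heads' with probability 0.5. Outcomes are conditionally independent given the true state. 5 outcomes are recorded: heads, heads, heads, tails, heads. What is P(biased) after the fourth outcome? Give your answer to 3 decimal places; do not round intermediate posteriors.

0.506

After 'heads': P(biased) = 0.65·0.4000 / (0.65·0.4000 + 0.5·0.6000) ≈ 0.4643
After 'heads': P(biased) = 0.65·0.4643 / (0.65·0.4643 + 0.5·0.5357) ≈ 0.5298
After 'heads': P(biased) = 0.65·0.5298 / (0.65·0.5298 + 0.5·0.4702) ≈ 0.5943
After 'tails': P(biased) = 0.35·0.5943 / (0.35·0.5943 + 0.5·0.4057) ≈ 0.5062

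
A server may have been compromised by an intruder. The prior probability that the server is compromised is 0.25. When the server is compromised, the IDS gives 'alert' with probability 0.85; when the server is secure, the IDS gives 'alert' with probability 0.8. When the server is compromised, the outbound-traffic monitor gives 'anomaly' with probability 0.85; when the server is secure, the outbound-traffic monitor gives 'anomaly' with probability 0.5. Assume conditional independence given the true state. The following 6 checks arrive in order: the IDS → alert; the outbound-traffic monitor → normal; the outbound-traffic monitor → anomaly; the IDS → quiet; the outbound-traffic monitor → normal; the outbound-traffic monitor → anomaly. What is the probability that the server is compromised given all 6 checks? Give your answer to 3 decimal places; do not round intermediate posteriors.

After the IDS='alert': P(compromised) = 0.85·0.2500 / (0.85·0.2500 + 0.8·0.7500) ≈ 0.2615
After the outbound-traffic monitor='normal': P(compromised) = 0.15·0.2615 / (0.15·0.2615 + 0.5·0.7385) ≈ 0.0960
After the outbound-traffic monitor='anomaly': P(compromised) = 0.85·0.0960 / (0.85·0.0960 + 0.5·0.9040) ≈ 0.1530
After the IDS='quiet': P(compromised) = 0.15·0.1530 / (0.15·0.1530 + 0.2·0.8470) ≈ 0.1193
After the outbound-traffic monitor='normal': P(compromised) = 0.15·0.1193 / (0.15·0.1193 + 0.5·0.8807) ≈ 0.0391
After the outbound-traffic monitor='anomaly': P(compromised) = 0.85·0.0391 / (0.85·0.0391 + 0.5·0.9609) ≈ 0.0646

0.065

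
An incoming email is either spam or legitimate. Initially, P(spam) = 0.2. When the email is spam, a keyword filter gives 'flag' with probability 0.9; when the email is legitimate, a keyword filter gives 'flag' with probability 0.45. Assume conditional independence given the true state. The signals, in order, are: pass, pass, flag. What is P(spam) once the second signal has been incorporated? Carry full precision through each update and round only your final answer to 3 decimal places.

Each posterior becomes the prior for the next update.
After 'pass': P(spam) = 0.1·0.2000 / (0.1·0.2000 + 0.55·0.8000) ≈ 0.0435
After 'pass': P(spam) = 0.1·0.0435 / (0.1·0.0435 + 0.55·0.9565) ≈ 0.0082

0.008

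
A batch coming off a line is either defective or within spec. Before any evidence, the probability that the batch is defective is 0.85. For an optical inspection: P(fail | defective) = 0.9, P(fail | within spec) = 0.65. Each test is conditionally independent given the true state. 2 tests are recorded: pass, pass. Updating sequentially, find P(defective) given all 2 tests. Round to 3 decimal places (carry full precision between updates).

0.316

After 'pass': P(defective) = 0.1·0.8500 / (0.1·0.8500 + 0.35·0.1500) ≈ 0.6182
After 'pass': P(defective) = 0.1·0.6182 / (0.1·0.6182 + 0.35·0.3818) ≈ 0.3163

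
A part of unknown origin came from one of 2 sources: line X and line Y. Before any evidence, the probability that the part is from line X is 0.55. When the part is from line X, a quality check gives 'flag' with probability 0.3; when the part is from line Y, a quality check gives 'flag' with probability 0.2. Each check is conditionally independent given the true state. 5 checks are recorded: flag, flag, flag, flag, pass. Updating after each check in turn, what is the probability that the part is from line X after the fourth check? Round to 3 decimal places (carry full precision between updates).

0.861

Apply Bayes' rule sequentially, carrying P(line X) forward.
After 'flag': P(line X) = 0.3·0.5500 / (0.3·0.5500 + 0.2·0.4500) ≈ 0.6471
After 'flag': P(line X) = 0.3·0.6471 / (0.3·0.6471 + 0.2·0.3529) ≈ 0.7333
After 'flag': P(line X) = 0.3·0.7333 / (0.3·0.7333 + 0.2·0.2667) ≈ 0.8049
After 'flag': P(line X) = 0.3·0.8049 / (0.3·0.8049 + 0.2·0.1951) ≈ 0.8609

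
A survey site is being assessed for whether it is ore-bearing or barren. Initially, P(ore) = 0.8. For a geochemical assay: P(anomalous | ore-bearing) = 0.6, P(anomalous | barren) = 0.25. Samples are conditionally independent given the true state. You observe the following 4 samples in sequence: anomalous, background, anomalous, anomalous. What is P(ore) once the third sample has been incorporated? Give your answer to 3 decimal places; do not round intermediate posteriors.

0.925

After 'anomalous': P(ore) = 0.6·0.8000 / (0.6·0.8000 + 0.25·0.2000) ≈ 0.9057
After 'background': P(ore) = 0.4·0.9057 / (0.4·0.9057 + 0.75·0.0943) ≈ 0.8366
After 'anomalous': P(ore) = 0.6·0.8366 / (0.6·0.8366 + 0.25·0.1634) ≈ 0.9247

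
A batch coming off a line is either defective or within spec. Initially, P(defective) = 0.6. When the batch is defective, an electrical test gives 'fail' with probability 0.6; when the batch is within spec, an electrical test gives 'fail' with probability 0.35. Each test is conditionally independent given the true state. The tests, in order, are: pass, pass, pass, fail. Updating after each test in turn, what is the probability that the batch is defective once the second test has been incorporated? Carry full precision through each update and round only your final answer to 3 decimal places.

0.362

After 'pass': P(defective) = 0.4·0.6000 / (0.4·0.6000 + 0.65·0.4000) ≈ 0.4800
After 'pass': P(defective) = 0.4·0.4800 / (0.4·0.4800 + 0.65·0.5200) ≈ 0.3623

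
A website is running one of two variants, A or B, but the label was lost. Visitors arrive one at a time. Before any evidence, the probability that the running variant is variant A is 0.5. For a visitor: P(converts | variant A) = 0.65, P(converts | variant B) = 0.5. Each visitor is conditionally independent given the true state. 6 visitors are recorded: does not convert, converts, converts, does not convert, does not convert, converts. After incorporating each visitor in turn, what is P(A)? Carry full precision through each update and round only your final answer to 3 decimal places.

0.430

After 'does not convert': P(A) = 0.35·0.5000 / (0.35·0.5000 + 0.5·0.5000) ≈ 0.4118
After 'converts': P(A) = 0.65·0.4118 / (0.65·0.4118 + 0.5·0.5882) ≈ 0.4764
After 'converts': P(A) = 0.65·0.4764 / (0.65·0.4764 + 0.5·0.5236) ≈ 0.5419
After 'does not convert': P(A) = 0.35·0.5419 / (0.35·0.5419 + 0.5·0.4581) ≈ 0.4530
After 'does not convert': P(A) = 0.35·0.4530 / (0.35·0.4530 + 0.5·0.5470) ≈ 0.3670
After 'converts': P(A) = 0.65·0.3670 / (0.65·0.3670 + 0.5·0.6330) ≈ 0.4297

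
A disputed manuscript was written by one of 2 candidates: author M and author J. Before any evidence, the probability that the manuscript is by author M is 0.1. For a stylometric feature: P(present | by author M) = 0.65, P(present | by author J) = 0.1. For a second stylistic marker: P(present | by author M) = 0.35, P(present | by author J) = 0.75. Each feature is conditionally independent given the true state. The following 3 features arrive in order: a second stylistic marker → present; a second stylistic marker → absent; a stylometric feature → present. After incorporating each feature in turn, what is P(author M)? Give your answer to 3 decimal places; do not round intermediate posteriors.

0.467

After a second stylistic marker='present': P(author M) = 0.35·0.1000 / (0.35·0.1000 + 0.75·0.9000) ≈ 0.0493
After a second stylistic marker='absent': P(author M) = 0.65·0.0493 / (0.65·0.0493 + 0.25·0.9507) ≈ 0.1188
After a stylometric feature='present': P(author M) = 0.65·0.1188 / (0.65·0.1188 + 0.1·0.8812) ≈ 0.4670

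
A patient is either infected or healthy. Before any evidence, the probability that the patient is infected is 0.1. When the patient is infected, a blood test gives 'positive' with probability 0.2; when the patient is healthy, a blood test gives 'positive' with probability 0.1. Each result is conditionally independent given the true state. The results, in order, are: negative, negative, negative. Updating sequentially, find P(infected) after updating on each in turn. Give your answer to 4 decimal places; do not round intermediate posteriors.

0.0724

After 'negative': P(infected) = 0.8·0.1000 / (0.8·0.1000 + 0.9·0.9000) ≈ 0.0899
After 'negative': P(infected) = 0.8·0.0899 / (0.8·0.0899 + 0.9·0.9101) ≈ 0.0807
After 'negative': P(infected) = 0.8·0.0807 / (0.8·0.0807 + 0.9·0.9193) ≈ 0.0724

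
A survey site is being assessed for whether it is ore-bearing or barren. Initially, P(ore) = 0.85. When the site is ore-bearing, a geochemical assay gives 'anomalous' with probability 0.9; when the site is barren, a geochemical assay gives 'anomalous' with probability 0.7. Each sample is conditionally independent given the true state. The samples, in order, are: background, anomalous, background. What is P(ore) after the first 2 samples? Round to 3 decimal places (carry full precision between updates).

0.708

Apply Bayes' rule sequentially, carrying P(ore) forward.
After 'background': P(ore) = 0.1·0.8500 / (0.1·0.8500 + 0.3·0.1500) ≈ 0.6538
After 'anomalous': P(ore) = 0.9·0.6538 / (0.9·0.6538 + 0.7·0.3462) ≈ 0.7083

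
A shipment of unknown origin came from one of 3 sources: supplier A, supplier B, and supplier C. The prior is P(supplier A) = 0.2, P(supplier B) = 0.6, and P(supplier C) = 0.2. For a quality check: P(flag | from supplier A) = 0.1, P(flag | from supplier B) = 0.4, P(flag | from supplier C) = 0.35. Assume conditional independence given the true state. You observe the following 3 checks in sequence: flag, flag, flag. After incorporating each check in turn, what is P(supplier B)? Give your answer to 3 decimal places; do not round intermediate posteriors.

After 'flag': normaliser = 0.1·0.2000 + 0.4·0.6000 + 0.35·0.2000; P(supplier A) ≈ 0.0606, P(supplier B) ≈ 0.7273, P(supplier C) ≈ 0.2121
After 'flag': normaliser = 0.1·0.0606 + 0.4·0.7273 + 0.35·0.2121; P(supplier A) ≈ 0.0163, P(supplier B) ≈ 0.7837, P(supplier C) ≈ 0.2000
After 'flag': normaliser = 0.1·0.0163 + 0.4·0.7837 + 0.35·0.2000; P(supplier A) ≈ 0.0042, P(supplier B) ≈ 0.8140, P(supplier C) ≈ 0.1818

0.814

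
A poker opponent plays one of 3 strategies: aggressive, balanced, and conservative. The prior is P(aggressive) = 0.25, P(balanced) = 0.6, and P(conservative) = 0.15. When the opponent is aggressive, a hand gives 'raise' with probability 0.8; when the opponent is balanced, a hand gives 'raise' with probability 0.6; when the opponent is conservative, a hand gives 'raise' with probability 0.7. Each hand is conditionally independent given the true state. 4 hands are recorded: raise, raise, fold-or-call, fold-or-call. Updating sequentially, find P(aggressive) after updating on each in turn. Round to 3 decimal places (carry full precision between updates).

After 'raise': normaliser = 0.8·0.2500 + 0.6·0.6000 + 0.7·0.1500; P(aggressive) ≈ 0.3008, P(balanced) ≈ 0.5414, P(conservative) ≈ 0.1579
After 'raise': normaliser = 0.8·0.3008 + 0.6·0.5414 + 0.7·0.1579; P(aggressive) ≈ 0.3560, P(balanced) ≈ 0.4805, P(conservative) ≈ 0.1635
After 'fold-or-call': normaliser = 0.2·0.3560 + 0.4·0.4805 + 0.3·0.1635; P(aggressive) ≈ 0.2278, P(balanced) ≈ 0.6152, P(conservative) ≈ 0.1570
After 'fold-or-call': normaliser = 0.2·0.2278 + 0.4·0.6152 + 0.3·0.1570; P(aggressive) ≈ 0.1345, P(balanced) ≈ 0.7264, P(conservative) ≈ 0.1390

0.135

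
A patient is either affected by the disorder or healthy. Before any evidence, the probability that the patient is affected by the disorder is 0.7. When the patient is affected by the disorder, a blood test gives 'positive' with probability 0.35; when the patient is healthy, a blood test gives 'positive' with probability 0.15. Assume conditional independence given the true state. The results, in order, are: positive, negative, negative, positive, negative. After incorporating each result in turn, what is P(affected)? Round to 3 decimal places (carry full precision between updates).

After 'positive': P(affected) = 0.35·0.7000 / (0.35·0.7000 + 0.15·0.3000) ≈ 0.8448
After 'negative': P(affected) = 0.65·0.8448 / (0.65·0.8448 + 0.85·0.1552) ≈ 0.8063
After 'negative': P(affected) = 0.65·0.8063 / (0.65·0.8063 + 0.85·0.1937) ≈ 0.7610
After 'positive': P(affected) = 0.35·0.7610 / (0.35·0.7610 + 0.15·0.2390) ≈ 0.8814
After 'negative': P(affected) = 0.65·0.8814 / (0.65·0.8814 + 0.85·0.1186) ≈ 0.8503

0.850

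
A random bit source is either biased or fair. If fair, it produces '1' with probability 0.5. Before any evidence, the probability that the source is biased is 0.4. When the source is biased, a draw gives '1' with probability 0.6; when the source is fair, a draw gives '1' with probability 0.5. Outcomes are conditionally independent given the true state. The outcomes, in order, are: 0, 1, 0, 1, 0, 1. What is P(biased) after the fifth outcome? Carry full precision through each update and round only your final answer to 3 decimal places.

0.330

After '0': P(biased) = 0.4·0.4000 / (0.4·0.4000 + 0.5·0.6000) ≈ 0.3478
After '1': P(biased) = 0.6·0.3478 / (0.6·0.3478 + 0.5·0.6522) ≈ 0.3902
After '0': P(biased) = 0.4·0.3902 / (0.4·0.3902 + 0.5·0.6098) ≈ 0.3386
After '1': P(biased) = 0.6·0.3386 / (0.6·0.3386 + 0.5·0.6614) ≈ 0.3806
After '0': P(biased) = 0.4·0.3806 / (0.4·0.3806 + 0.5·0.6194) ≈ 0.3295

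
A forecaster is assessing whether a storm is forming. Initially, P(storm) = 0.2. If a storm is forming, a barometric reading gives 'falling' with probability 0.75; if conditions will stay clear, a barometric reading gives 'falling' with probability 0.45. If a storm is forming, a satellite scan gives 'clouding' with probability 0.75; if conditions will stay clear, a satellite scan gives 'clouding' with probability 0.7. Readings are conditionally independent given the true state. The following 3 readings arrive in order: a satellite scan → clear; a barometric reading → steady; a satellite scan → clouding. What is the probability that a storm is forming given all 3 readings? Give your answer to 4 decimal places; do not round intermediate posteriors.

Each posterior becomes the prior for the next update.
After a satellite scan='clear': P(storm) = 0.25·0.2000 / (0.25·0.2000 + 0.3·0.8000) ≈ 0.1724
After a barometric reading='steady': P(storm) = 0.25·0.1724 / (0.25·0.1724 + 0.55·0.8276) ≈ 0.0865
After a satellite scan='clouding': P(storm) = 0.75·0.0865 / (0.75·0.0865 + 0.7·0.9135) ≈ 0.0921

0.0921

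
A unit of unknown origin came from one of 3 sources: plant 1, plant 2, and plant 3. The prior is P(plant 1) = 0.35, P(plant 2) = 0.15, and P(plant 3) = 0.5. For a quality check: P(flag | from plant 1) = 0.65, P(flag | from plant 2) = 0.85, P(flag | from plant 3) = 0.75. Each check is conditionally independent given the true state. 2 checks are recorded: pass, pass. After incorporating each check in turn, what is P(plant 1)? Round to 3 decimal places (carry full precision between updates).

After 'pass': normaliser = 0.35·0.3500 + 0.15·0.1500 + 0.25·0.5000; P(plant 1) ≈ 0.4537, P(plant 2) ≈ 0.0833, P(plant 3) ≈ 0.4630
After 'pass': normaliser = 0.35·0.4537 + 0.15·0.0833 + 0.25·0.4630; P(plant 1) ≈ 0.5532, P(plant 2) ≈ 0.0435, P(plant 3) ≈ 0.4032

0.553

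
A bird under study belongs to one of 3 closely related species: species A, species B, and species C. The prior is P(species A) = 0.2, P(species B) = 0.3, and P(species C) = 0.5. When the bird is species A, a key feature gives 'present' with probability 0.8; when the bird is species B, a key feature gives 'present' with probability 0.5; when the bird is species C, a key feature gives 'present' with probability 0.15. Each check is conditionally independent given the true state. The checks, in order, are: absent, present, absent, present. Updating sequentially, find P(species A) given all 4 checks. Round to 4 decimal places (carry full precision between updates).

0.1600

Each posterior becomes the prior for the next update.
After 'absent': normaliser = 0.2·0.2000 + 0.5·0.3000 + 0.85·0.5000; P(species A) ≈ 0.0650, P(species B) ≈ 0.2439, P(species C) ≈ 0.6911
After 'present': normaliser = 0.8·0.0650 + 0.5·0.2439 + 0.15·0.6911; P(species A) ≈ 0.1874, P(species B) ≈ 0.4392, P(species C) ≈ 0.3734
After 'absent': normaliser = 0.2·0.1874 + 0.5·0.4392 + 0.85·0.3734; P(species A) ≈ 0.0652, P(species B) ≈ 0.3823, P(species C) ≈ 0.5524
After 'present': normaliser = 0.8·0.0652 + 0.5·0.3823 + 0.15·0.5524; P(species A) ≈ 0.1600, P(species B) ≈ 0.5860, P(species C) ≈ 0.2540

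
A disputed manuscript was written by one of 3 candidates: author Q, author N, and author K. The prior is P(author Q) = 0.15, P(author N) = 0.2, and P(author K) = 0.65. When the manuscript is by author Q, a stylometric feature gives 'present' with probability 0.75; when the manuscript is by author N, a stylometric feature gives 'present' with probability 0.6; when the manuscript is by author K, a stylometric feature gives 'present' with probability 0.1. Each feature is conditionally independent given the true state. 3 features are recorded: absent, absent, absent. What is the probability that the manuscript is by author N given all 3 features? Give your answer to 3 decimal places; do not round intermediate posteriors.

Apply Bayes' rule sequentially, carrying P(author N) forward.
After 'absent': normaliser = 0.25·0.1500 + 0.4·0.2000 + 0.9·0.6500; P(author Q) ≈ 0.0534, P(author N) ≈ 0.1139, P(author K) ≈ 0.8327
After 'absent': normaliser = 0.25·0.0534 + 0.4·0.1139 + 0.9·0.8327; P(author Q) ≈ 0.0165, P(author N) ≈ 0.0564, P(author K) ≈ 0.9271
After 'absent': normaliser = 0.25·0.0165 + 0.4·0.0564 + 0.9·0.9271; P(author Q) ≈ 0.0048, P(author N) ≈ 0.0262, P(author K) ≈ 0.9690

0.026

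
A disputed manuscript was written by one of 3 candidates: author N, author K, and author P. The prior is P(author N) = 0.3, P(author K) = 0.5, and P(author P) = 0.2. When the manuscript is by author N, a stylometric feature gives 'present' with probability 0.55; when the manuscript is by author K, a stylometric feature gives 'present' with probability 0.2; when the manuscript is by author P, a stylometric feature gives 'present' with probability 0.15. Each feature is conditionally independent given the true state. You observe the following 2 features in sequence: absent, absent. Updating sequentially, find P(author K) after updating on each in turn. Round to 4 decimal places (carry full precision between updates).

After 'absent': normaliser = 0.45·0.3000 + 0.8·0.5000 + 0.85·0.2000; P(author N) ≈ 0.1915, P(author K) ≈ 0.5674, P(author P) ≈ 0.2411
After 'absent': normaliser = 0.45·0.1915 + 0.8·0.5674 + 0.85·0.2411; P(author N) ≈ 0.1157, P(author K) ≈ 0.6092, P(author P) ≈ 0.2751

0.6092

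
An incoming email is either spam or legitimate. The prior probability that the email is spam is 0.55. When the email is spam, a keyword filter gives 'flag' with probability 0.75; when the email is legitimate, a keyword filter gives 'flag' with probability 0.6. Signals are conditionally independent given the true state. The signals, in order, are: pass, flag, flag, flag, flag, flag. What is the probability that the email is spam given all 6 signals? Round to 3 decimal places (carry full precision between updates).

0.700

After 'pass': P(spam) = 0.25·0.5500 / (0.25·0.5500 + 0.4·0.4500) ≈ 0.4331
After 'flag': P(spam) = 0.75·0.4331 / (0.75·0.4331 + 0.6·0.5669) ≈ 0.4885
After 'flag': P(spam) = 0.75·0.4885 / (0.75·0.4885 + 0.6·0.5115) ≈ 0.5441
After 'flag': P(spam) = 0.75·0.5441 / (0.75·0.5441 + 0.6·0.4559) ≈ 0.5987
After 'flag': P(spam) = 0.75·0.5987 / (0.75·0.5987 + 0.6·0.4013) ≈ 0.6510
After 'flag': P(spam) = 0.75·0.6510 / (0.75·0.6510 + 0.6·0.3490) ≈ 0.6998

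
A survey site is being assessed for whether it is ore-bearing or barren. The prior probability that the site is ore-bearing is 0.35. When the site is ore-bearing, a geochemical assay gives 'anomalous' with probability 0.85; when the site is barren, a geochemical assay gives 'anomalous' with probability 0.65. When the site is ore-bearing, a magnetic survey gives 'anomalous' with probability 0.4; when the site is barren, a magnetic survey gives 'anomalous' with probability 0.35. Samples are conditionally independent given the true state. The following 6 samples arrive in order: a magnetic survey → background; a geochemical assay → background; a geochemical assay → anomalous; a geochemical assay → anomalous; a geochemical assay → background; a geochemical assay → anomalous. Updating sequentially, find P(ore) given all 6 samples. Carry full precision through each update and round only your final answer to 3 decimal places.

After a magnetic survey='background': P(ore) = 0.6·0.3500 / (0.6·0.3500 + 0.65·0.6500) ≈ 0.3320
After a geochemical assay='background': P(ore) = 0.15·0.3320 / (0.15·0.3320 + 0.35·0.6680) ≈ 0.1756
After a geochemical assay='anomalous': P(ore) = 0.85·0.1756 / (0.85·0.1756 + 0.65·0.8244) ≈ 0.2179
After a geochemical assay='anomalous': P(ore) = 0.85·0.2179 / (0.85·0.2179 + 0.65·0.7821) ≈ 0.2670
After a geochemical assay='background': P(ore) = 0.15·0.2670 / (0.15·0.2670 + 0.35·0.7330) ≈ 0.1350
After a geochemical assay='anomalous': P(ore) = 0.85·0.1350 / (0.85·0.1350 + 0.65·0.8650) ≈ 0.1695

0.170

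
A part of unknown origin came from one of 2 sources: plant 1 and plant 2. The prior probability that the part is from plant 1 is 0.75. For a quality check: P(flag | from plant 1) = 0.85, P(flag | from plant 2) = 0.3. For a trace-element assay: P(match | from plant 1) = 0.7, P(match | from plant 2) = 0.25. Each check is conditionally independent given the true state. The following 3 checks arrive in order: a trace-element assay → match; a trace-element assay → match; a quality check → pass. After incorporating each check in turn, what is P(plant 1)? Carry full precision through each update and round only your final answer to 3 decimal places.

0.834

After a trace-element assay='match': P(plant 1) = 0.7·0.7500 / (0.7·0.7500 + 0.25·0.2500) ≈ 0.8936
After a trace-element assay='match': P(plant 1) = 0.7·0.8936 / (0.7·0.8936 + 0.25·0.1064) ≈ 0.9592
After a quality check='pass': P(plant 1) = 0.15·0.9592 / (0.15·0.9592 + 0.7·0.0408) ≈ 0.8344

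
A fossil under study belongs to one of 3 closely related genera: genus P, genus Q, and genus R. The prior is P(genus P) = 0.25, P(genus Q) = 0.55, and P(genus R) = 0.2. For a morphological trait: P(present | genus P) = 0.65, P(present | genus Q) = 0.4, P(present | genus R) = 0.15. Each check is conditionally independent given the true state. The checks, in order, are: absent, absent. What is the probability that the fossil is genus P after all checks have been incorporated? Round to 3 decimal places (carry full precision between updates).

0.082

After 'absent': normaliser = 0.35·0.2500 + 0.6·0.5500 + 0.85·0.2000; P(genus P) ≈ 0.1489, P(genus Q) ≈ 0.5617, P(genus R) ≈ 0.2894
After 'absent': normaliser = 0.35·0.1489 + 0.6·0.5617 + 0.85·0.2894; P(genus P) ≈ 0.0821, P(genus Q) ≈ 0.5307, P(genus R) ≈ 0.3873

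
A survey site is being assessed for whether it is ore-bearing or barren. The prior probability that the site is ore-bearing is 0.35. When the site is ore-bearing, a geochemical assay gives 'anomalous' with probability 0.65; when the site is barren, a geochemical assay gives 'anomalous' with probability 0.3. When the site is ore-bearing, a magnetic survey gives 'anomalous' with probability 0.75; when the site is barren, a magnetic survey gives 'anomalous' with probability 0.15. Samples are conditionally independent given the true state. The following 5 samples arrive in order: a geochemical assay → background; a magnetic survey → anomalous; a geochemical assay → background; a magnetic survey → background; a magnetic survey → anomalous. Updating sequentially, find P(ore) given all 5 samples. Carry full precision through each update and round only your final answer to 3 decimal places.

0.497

Apply Bayes' rule sequentially, carrying P(ore) forward.
After a geochemical assay='background': P(ore) = 0.35·0.3500 / (0.35·0.3500 + 0.7·0.6500) ≈ 0.2121
After a magnetic survey='anomalous': P(ore) = 0.75·0.2121 / (0.75·0.2121 + 0.15·0.7879) ≈ 0.5738
After a geochemical assay='background': P(ore) = 0.35·0.5738 / (0.35·0.5738 + 0.7·0.4262) ≈ 0.4023
After a magnetic survey='background': P(ore) = 0.25·0.4023 / (0.25·0.4023 + 0.85·0.5977) ≈ 0.1653
After a magnetic survey='anomalous': P(ore) = 0.75·0.1653 / (0.75·0.1653 + 0.15·0.8347) ≈ 0.4974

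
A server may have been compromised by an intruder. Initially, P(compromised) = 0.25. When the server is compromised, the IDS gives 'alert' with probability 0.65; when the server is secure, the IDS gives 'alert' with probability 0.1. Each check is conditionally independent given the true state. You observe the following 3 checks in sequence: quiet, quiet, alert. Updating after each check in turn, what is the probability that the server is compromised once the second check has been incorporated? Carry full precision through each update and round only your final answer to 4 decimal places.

0.0480

After 'quiet': P(compromised) = 0.35·0.2500 / (0.35·0.2500 + 0.9·0.7500) ≈ 0.1148
After 'quiet': P(compromised) = 0.35·0.1148 / (0.35·0.1148 + 0.9·0.8852) ≈ 0.0480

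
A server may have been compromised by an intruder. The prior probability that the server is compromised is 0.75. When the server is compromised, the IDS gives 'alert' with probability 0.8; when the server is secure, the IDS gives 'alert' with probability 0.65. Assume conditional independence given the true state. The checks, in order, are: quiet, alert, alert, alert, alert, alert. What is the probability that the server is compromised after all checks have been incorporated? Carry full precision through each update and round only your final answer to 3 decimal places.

0.829

After 'quiet': P(compromised) = 0.2·0.7500 / (0.2·0.7500 + 0.35·0.2500) ≈ 0.6316
After 'alert': P(compromised) = 0.8·0.6316 / (0.8·0.6316 + 0.65·0.3684) ≈ 0.6784
After 'alert': P(compromised) = 0.8·0.6784 / (0.8·0.6784 + 0.65·0.3216) ≈ 0.7220
After 'alert': P(compromised) = 0.8·0.7220 / (0.8·0.7220 + 0.65·0.2780) ≈ 0.7617
After 'alert': P(compromised) = 0.8·0.7617 / (0.8·0.7617 + 0.65·0.2383) ≈ 0.7973
After 'alert': P(compromised) = 0.8·0.7973 / (0.8·0.7973 + 0.65·0.2027) ≈ 0.8288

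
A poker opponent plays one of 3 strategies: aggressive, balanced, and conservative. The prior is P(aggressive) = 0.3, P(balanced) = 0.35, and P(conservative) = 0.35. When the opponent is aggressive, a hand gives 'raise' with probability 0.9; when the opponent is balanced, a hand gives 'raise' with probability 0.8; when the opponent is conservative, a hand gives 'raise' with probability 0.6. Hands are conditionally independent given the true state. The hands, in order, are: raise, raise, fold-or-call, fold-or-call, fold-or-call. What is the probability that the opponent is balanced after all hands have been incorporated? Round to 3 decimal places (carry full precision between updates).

0.177

After 'raise': normaliser = 0.9·0.3000 + 0.8·0.3500 + 0.6·0.3500; P(aggressive) ≈ 0.3553, P(balanced) ≈ 0.3684, P(conservative) ≈ 0.2763
After 'raise': normaliser = 0.9·0.3553 + 0.8·0.3684 + 0.6·0.2763; P(aggressive) ≈ 0.4098, P(balanced) ≈ 0.3777, P(conservative) ≈ 0.2125
After 'fold-or-call': normaliser = 0.1·0.4098 + 0.2·0.3777 + 0.4·0.2125; P(aggressive) ≈ 0.2033, P(balanced) ≈ 0.3749, P(conservative) ≈ 0.4218
After 'fold-or-call': normaliser = 0.1·0.2033 + 0.2·0.3749 + 0.4·0.4218; P(aggressive) ≈ 0.0770, P(balanced) ≈ 0.2840, P(conservative) ≈ 0.6390
After 'fold-or-call': normaliser = 0.1·0.0770 + 0.2·0.2840 + 0.4·0.6390; P(aggressive) ≈ 0.0241, P(balanced) ≈ 0.1774, P(conservative) ≈ 0.7985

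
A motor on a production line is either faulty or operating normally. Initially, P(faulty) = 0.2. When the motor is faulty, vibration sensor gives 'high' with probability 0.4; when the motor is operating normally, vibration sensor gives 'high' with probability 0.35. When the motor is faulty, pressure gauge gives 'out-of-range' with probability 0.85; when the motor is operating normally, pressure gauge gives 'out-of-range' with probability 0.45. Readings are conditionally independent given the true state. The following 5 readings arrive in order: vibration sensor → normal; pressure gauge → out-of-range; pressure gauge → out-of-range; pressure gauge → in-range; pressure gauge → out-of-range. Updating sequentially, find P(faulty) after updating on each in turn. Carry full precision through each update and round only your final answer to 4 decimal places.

0.2978

After vibration sensor='normal': P(faulty) = 0.6·0.2000 / (0.6·0.2000 + 0.65·0.8000) ≈ 0.1875
After pressure gauge='out-of-range': P(faulty) = 0.85·0.1875 / (0.85·0.1875 + 0.45·0.8125) ≈ 0.3036
After pressure gauge='out-of-range': P(faulty) = 0.85·0.3036 / (0.85·0.3036 + 0.45·0.6964) ≈ 0.4516
After pressure gauge='in-range': P(faulty) = 0.15·0.4516 / (0.15·0.4516 + 0.55·0.5484) ≈ 0.1834
After pressure gauge='out-of-range': P(faulty) = 0.85·0.1834 / (0.85·0.1834 + 0.45·0.8166) ≈ 0.2978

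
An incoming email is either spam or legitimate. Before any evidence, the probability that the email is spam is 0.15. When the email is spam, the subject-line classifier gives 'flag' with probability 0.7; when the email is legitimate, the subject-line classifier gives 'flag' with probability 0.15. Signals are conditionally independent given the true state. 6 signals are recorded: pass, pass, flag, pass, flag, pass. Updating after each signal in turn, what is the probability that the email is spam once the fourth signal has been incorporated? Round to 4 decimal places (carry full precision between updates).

0.0349

After 'pass': P(spam) = 0.3·0.1500 / (0.3·0.1500 + 0.85·0.8500) ≈ 0.0586
After 'pass': P(spam) = 0.3·0.0586 / (0.3·0.0586 + 0.85·0.9414) ≈ 0.0215
After 'flag': P(spam) = 0.7·0.0215 / (0.7·0.0215 + 0.15·0.9785) ≈ 0.0930
After 'pass': P(spam) = 0.3·0.0930 / (0.3·0.0930 + 0.85·0.9070) ≈ 0.0349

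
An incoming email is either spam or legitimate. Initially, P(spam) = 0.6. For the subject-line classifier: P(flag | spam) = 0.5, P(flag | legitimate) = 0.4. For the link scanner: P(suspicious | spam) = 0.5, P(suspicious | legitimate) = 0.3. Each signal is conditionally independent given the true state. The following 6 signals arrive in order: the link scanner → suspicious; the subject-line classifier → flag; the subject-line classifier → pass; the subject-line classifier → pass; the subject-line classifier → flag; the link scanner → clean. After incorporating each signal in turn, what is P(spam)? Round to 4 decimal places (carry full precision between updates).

0.6596

After the link scanner='suspicious': P(spam) = 0.5·0.6000 / (0.5·0.6000 + 0.3·0.4000) ≈ 0.7143
After the subject-line classifier='flag': P(spam) = 0.5·0.7143 / (0.5·0.7143 + 0.4·0.2857) ≈ 0.7576
After the subject-line classifier='pass': P(spam) = 0.5·0.7576 / (0.5·0.7576 + 0.6·0.2424) ≈ 0.7225
After the subject-line classifier='pass': P(spam) = 0.5·0.7225 / (0.5·0.7225 + 0.6·0.2775) ≈ 0.6846
After the subject-line classifier='flag': P(spam) = 0.5·0.6846 / (0.5·0.6846 + 0.4·0.3154) ≈ 0.7307
After the link scanner='clean': P(spam) = 0.5·0.7307 / (0.5·0.7307 + 0.7·0.2693) ≈ 0.6596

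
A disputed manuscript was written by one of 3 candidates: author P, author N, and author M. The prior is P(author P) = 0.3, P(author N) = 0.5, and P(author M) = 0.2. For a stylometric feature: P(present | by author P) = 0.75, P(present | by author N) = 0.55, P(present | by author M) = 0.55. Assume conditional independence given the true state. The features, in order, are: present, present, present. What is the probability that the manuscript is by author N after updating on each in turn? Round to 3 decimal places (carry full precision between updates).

0.342

After 'present': normaliser = 0.75·0.3000 + 0.55·0.5000 + 0.55·0.2000; P(author P) ≈ 0.3689, P(author N) ≈ 0.4508, P(author M) ≈ 0.1803
After 'present': normaliser = 0.75·0.3689 + 0.55·0.4508 + 0.55·0.1803; P(author P) ≈ 0.4435, P(author N) ≈ 0.3975, P(author M) ≈ 0.1590
After 'present': normaliser = 0.75·0.4435 + 0.55·0.3975 + 0.55·0.1590; P(author P) ≈ 0.5208, P(author N) ≈ 0.3423, P(author M) ≈ 0.1369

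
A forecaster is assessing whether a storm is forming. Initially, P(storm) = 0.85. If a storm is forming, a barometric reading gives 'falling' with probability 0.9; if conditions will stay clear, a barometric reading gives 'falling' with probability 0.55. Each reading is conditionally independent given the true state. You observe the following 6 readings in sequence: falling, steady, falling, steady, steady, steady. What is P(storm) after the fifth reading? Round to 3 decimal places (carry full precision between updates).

0.143

After 'falling': P(storm) = 0.9·0.8500 / (0.9·0.8500 + 0.55·0.1500) ≈ 0.9027
After 'steady': P(storm) = 0.1·0.9027 / (0.1·0.9027 + 0.45·0.0973) ≈ 0.6733
After 'falling': P(storm) = 0.9·0.6733 / (0.9·0.6733 + 0.55·0.3267) ≈ 0.7713
After 'steady': P(storm) = 0.1·0.7713 / (0.1·0.7713 + 0.45·0.2287) ≈ 0.4283
After 'steady': P(storm) = 0.1·0.4283 / (0.1·0.4283 + 0.45·0.5717) ≈ 0.1427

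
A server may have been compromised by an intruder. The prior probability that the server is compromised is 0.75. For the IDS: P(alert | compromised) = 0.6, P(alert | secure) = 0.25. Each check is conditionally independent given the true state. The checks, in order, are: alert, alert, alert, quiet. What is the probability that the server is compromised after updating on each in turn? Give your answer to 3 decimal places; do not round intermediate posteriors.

0.957

After 'alert': P(compromised) = 0.6·0.7500 / (0.6·0.7500 + 0.25·0.2500) ≈ 0.8780
After 'alert': P(compromised) = 0.6·0.8780 / (0.6·0.8780 + 0.25·0.1220) ≈ 0.9453
After 'alert': P(compromised) = 0.6·0.9453 / (0.6·0.9453 + 0.25·0.0547) ≈ 0.9765
After 'quiet': P(compromised) = 0.4·0.9765 / (0.4·0.9765 + 0.75·0.0235) ≈ 0.9567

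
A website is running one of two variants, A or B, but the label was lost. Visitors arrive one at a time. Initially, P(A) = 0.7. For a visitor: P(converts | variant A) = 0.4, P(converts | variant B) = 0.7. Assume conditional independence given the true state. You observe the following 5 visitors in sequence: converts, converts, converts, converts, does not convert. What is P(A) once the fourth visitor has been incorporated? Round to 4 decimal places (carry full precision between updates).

After 'converts': P(A) = 0.4·0.7000 / (0.4·0.7000 + 0.7·0.3000) ≈ 0.5714
After 'converts': P(A) = 0.4·0.5714 / (0.4·0.5714 + 0.7·0.4286) ≈ 0.4324
After 'converts': P(A) = 0.4·0.4324 / (0.4·0.4324 + 0.7·0.5676) ≈ 0.3033
After 'converts': P(A) = 0.4·0.3033 / (0.4·0.3033 + 0.7·0.6967) ≈ 0.1992

0.1992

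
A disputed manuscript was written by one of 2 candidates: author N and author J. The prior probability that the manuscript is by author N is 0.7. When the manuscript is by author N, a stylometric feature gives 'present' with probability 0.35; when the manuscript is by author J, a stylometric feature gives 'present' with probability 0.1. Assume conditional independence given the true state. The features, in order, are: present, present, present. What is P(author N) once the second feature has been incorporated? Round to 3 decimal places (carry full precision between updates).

After 'present': P(author N) = 0.35·0.7000 / (0.35·0.7000 + 0.1·0.3000) ≈ 0.8909
After 'present': P(author N) = 0.35·0.8909 / (0.35·0.8909 + 0.1·0.1091) ≈ 0.9662

0.966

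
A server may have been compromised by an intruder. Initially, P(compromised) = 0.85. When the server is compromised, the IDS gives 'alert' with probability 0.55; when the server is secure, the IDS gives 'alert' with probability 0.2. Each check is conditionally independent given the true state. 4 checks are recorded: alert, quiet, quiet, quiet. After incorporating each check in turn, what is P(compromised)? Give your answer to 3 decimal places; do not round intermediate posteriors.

0.735

After 'alert': P(compromised) = 0.55·0.8500 / (0.55·0.8500 + 0.2·0.1500) ≈ 0.9397
After 'quiet': P(compromised) = 0.45·0.9397 / (0.45·0.9397 + 0.8·0.0603) ≈ 0.8976
After 'quiet': P(compromised) = 0.45·0.8976 / (0.45·0.8976 + 0.8·0.1024) ≈ 0.8314
After 'quiet': P(compromised) = 0.45·0.8314 / (0.45·0.8314 + 0.8·0.1686) ≈ 0.7350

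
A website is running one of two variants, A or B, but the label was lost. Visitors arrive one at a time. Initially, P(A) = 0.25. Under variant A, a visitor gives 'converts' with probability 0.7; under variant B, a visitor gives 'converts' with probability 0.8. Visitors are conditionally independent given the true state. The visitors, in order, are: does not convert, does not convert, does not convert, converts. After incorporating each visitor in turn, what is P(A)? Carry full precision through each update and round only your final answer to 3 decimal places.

0.496

After 'does not convert': P(A) = 0.3·0.2500 / (0.3·0.2500 + 0.2·0.7500) ≈ 0.3333
After 'does not convert': P(A) = 0.3·0.3333 / (0.3·0.3333 + 0.2·0.6667) ≈ 0.4286
After 'does not convert': P(A) = 0.3·0.4286 / (0.3·0.4286 + 0.2·0.5714) ≈ 0.5294
After 'converts': P(A) = 0.7·0.5294 / (0.7·0.5294 + 0.8·0.4706) ≈ 0.4961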